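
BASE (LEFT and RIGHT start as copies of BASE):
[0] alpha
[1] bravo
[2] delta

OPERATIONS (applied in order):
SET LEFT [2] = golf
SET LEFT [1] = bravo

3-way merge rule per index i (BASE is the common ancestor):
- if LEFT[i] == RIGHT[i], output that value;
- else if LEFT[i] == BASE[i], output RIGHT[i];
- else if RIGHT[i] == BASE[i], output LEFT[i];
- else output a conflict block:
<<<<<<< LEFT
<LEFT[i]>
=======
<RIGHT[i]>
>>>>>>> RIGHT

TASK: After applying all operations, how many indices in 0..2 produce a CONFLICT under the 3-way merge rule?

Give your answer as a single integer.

Answer: 0

Derivation:
Final LEFT:  [alpha, bravo, golf]
Final RIGHT: [alpha, bravo, delta]
i=0: L=alpha R=alpha -> agree -> alpha
i=1: L=bravo R=bravo -> agree -> bravo
i=2: L=golf, R=delta=BASE -> take LEFT -> golf
Conflict count: 0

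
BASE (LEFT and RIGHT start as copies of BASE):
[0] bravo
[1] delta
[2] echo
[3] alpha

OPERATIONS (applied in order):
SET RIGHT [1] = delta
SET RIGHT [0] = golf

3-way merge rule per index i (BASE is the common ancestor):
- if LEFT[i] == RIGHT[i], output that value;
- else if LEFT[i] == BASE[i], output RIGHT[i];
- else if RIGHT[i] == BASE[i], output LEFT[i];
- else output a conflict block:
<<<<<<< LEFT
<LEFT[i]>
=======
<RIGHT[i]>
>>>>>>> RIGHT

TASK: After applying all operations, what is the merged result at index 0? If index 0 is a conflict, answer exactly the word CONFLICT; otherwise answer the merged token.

Final LEFT:  [bravo, delta, echo, alpha]
Final RIGHT: [golf, delta, echo, alpha]
i=0: L=bravo=BASE, R=golf -> take RIGHT -> golf
i=1: L=delta R=delta -> agree -> delta
i=2: L=echo R=echo -> agree -> echo
i=3: L=alpha R=alpha -> agree -> alpha
Index 0 -> golf

Answer: golf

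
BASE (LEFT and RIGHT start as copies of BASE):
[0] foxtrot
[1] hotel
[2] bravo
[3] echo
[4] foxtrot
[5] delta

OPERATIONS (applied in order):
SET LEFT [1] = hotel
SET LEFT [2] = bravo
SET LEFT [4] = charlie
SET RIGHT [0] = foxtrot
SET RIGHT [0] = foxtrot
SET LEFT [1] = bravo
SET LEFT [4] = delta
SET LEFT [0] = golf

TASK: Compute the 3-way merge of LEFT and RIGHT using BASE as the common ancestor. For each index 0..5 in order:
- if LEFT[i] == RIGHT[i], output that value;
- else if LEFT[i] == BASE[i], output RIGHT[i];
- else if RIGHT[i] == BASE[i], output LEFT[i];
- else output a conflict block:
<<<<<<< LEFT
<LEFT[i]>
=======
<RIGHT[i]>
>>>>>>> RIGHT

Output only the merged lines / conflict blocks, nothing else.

Answer: golf
bravo
bravo
echo
delta
delta

Derivation:
Final LEFT:  [golf, bravo, bravo, echo, delta, delta]
Final RIGHT: [foxtrot, hotel, bravo, echo, foxtrot, delta]
i=0: L=golf, R=foxtrot=BASE -> take LEFT -> golf
i=1: L=bravo, R=hotel=BASE -> take LEFT -> bravo
i=2: L=bravo R=bravo -> agree -> bravo
i=3: L=echo R=echo -> agree -> echo
i=4: L=delta, R=foxtrot=BASE -> take LEFT -> delta
i=5: L=delta R=delta -> agree -> delta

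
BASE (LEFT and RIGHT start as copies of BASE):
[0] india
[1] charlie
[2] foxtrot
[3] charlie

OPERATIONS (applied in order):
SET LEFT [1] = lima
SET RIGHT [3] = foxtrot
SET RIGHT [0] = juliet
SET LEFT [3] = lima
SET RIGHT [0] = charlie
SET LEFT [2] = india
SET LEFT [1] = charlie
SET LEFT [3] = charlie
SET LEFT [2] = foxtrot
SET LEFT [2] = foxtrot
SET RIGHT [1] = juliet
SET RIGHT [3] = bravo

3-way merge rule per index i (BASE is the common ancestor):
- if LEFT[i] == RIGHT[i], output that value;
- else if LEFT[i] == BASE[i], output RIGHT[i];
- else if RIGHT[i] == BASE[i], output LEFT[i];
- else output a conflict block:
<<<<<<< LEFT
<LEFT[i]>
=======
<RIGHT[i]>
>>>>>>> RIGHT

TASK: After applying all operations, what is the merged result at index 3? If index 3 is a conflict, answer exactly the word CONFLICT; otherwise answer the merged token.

Final LEFT:  [india, charlie, foxtrot, charlie]
Final RIGHT: [charlie, juliet, foxtrot, bravo]
i=0: L=india=BASE, R=charlie -> take RIGHT -> charlie
i=1: L=charlie=BASE, R=juliet -> take RIGHT -> juliet
i=2: L=foxtrot R=foxtrot -> agree -> foxtrot
i=3: L=charlie=BASE, R=bravo -> take RIGHT -> bravo
Index 3 -> bravo

Answer: bravo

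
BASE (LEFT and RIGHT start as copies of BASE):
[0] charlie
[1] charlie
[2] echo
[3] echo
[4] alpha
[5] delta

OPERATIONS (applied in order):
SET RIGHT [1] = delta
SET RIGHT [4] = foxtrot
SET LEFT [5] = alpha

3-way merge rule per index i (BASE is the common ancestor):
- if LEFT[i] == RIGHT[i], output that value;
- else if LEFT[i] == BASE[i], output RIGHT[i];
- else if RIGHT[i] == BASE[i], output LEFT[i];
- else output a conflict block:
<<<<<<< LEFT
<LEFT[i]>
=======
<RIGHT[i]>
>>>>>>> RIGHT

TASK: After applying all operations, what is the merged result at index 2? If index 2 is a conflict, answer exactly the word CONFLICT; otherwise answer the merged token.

Final LEFT:  [charlie, charlie, echo, echo, alpha, alpha]
Final RIGHT: [charlie, delta, echo, echo, foxtrot, delta]
i=0: L=charlie R=charlie -> agree -> charlie
i=1: L=charlie=BASE, R=delta -> take RIGHT -> delta
i=2: L=echo R=echo -> agree -> echo
i=3: L=echo R=echo -> agree -> echo
i=4: L=alpha=BASE, R=foxtrot -> take RIGHT -> foxtrot
i=5: L=alpha, R=delta=BASE -> take LEFT -> alpha
Index 2 -> echo

Answer: echo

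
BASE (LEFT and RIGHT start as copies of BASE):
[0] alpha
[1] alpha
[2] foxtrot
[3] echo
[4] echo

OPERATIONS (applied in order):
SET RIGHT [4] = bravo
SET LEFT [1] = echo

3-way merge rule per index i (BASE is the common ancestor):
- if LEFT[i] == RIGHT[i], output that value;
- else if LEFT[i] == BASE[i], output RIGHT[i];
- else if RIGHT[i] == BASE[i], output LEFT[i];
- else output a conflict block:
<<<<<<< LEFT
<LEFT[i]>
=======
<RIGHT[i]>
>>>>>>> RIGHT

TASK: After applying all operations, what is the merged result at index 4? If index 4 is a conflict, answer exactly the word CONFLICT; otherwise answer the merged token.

Final LEFT:  [alpha, echo, foxtrot, echo, echo]
Final RIGHT: [alpha, alpha, foxtrot, echo, bravo]
i=0: L=alpha R=alpha -> agree -> alpha
i=1: L=echo, R=alpha=BASE -> take LEFT -> echo
i=2: L=foxtrot R=foxtrot -> agree -> foxtrot
i=3: L=echo R=echo -> agree -> echo
i=4: L=echo=BASE, R=bravo -> take RIGHT -> bravo
Index 4 -> bravo

Answer: bravo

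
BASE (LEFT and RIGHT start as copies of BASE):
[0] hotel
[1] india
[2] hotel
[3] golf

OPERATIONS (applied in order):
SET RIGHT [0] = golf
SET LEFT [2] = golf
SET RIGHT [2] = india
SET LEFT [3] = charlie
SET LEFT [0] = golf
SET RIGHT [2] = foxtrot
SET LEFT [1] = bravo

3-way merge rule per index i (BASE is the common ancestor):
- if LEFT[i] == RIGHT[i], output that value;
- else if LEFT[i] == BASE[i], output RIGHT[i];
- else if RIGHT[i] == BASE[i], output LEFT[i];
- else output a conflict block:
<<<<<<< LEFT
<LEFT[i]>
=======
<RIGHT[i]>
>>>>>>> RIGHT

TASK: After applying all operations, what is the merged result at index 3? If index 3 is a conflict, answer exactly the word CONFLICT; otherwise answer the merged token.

Final LEFT:  [golf, bravo, golf, charlie]
Final RIGHT: [golf, india, foxtrot, golf]
i=0: L=golf R=golf -> agree -> golf
i=1: L=bravo, R=india=BASE -> take LEFT -> bravo
i=2: BASE=hotel L=golf R=foxtrot all differ -> CONFLICT
i=3: L=charlie, R=golf=BASE -> take LEFT -> charlie
Index 3 -> charlie

Answer: charlie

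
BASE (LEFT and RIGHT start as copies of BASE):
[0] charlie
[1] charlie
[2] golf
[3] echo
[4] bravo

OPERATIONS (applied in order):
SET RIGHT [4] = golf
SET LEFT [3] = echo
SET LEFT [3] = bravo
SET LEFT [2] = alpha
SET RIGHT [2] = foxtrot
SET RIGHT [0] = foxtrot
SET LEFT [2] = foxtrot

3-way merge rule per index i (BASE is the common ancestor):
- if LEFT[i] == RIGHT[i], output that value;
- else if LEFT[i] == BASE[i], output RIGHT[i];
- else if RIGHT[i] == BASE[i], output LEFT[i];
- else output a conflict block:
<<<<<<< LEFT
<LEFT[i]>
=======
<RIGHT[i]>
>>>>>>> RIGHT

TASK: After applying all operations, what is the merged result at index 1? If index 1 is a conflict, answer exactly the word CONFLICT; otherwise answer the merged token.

Final LEFT:  [charlie, charlie, foxtrot, bravo, bravo]
Final RIGHT: [foxtrot, charlie, foxtrot, echo, golf]
i=0: L=charlie=BASE, R=foxtrot -> take RIGHT -> foxtrot
i=1: L=charlie R=charlie -> agree -> charlie
i=2: L=foxtrot R=foxtrot -> agree -> foxtrot
i=3: L=bravo, R=echo=BASE -> take LEFT -> bravo
i=4: L=bravo=BASE, R=golf -> take RIGHT -> golf
Index 1 -> charlie

Answer: charlie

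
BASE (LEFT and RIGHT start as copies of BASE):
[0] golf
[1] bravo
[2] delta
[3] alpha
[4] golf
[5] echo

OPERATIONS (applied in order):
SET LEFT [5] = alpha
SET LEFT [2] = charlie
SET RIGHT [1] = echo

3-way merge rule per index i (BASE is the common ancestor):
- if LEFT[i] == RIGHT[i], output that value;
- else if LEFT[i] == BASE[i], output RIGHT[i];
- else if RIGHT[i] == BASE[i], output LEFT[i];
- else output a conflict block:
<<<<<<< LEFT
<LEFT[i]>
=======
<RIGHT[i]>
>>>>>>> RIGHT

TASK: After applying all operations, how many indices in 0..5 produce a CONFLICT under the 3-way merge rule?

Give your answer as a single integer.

Final LEFT:  [golf, bravo, charlie, alpha, golf, alpha]
Final RIGHT: [golf, echo, delta, alpha, golf, echo]
i=0: L=golf R=golf -> agree -> golf
i=1: L=bravo=BASE, R=echo -> take RIGHT -> echo
i=2: L=charlie, R=delta=BASE -> take LEFT -> charlie
i=3: L=alpha R=alpha -> agree -> alpha
i=4: L=golf R=golf -> agree -> golf
i=5: L=alpha, R=echo=BASE -> take LEFT -> alpha
Conflict count: 0

Answer: 0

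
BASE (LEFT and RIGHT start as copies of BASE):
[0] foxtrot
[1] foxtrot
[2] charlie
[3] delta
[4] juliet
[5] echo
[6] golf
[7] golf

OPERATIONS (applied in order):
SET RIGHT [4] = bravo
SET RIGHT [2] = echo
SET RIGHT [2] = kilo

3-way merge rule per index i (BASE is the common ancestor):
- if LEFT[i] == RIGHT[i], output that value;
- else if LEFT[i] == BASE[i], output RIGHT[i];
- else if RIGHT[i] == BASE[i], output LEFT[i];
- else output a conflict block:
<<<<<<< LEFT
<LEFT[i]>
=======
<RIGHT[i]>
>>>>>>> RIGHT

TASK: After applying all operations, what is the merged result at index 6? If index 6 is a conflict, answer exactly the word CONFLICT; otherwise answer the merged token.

Final LEFT:  [foxtrot, foxtrot, charlie, delta, juliet, echo, golf, golf]
Final RIGHT: [foxtrot, foxtrot, kilo, delta, bravo, echo, golf, golf]
i=0: L=foxtrot R=foxtrot -> agree -> foxtrot
i=1: L=foxtrot R=foxtrot -> agree -> foxtrot
i=2: L=charlie=BASE, R=kilo -> take RIGHT -> kilo
i=3: L=delta R=delta -> agree -> delta
i=4: L=juliet=BASE, R=bravo -> take RIGHT -> bravo
i=5: L=echo R=echo -> agree -> echo
i=6: L=golf R=golf -> agree -> golf
i=7: L=golf R=golf -> agree -> golf
Index 6 -> golf

Answer: golf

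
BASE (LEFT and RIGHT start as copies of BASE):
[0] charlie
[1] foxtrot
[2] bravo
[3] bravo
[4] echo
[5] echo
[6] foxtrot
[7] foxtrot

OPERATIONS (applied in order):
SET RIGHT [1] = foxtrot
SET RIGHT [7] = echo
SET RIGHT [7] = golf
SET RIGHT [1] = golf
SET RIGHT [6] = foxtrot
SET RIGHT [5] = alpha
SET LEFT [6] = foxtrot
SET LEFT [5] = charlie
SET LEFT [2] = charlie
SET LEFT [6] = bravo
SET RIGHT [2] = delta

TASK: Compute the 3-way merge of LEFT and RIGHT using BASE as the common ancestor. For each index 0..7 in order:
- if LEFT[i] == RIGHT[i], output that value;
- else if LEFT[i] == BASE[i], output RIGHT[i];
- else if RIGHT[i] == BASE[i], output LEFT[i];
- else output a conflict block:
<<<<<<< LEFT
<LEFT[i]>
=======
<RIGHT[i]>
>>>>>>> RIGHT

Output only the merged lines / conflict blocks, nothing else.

Answer: charlie
golf
<<<<<<< LEFT
charlie
=======
delta
>>>>>>> RIGHT
bravo
echo
<<<<<<< LEFT
charlie
=======
alpha
>>>>>>> RIGHT
bravo
golf

Derivation:
Final LEFT:  [charlie, foxtrot, charlie, bravo, echo, charlie, bravo, foxtrot]
Final RIGHT: [charlie, golf, delta, bravo, echo, alpha, foxtrot, golf]
i=0: L=charlie R=charlie -> agree -> charlie
i=1: L=foxtrot=BASE, R=golf -> take RIGHT -> golf
i=2: BASE=bravo L=charlie R=delta all differ -> CONFLICT
i=3: L=bravo R=bravo -> agree -> bravo
i=4: L=echo R=echo -> agree -> echo
i=5: BASE=echo L=charlie R=alpha all differ -> CONFLICT
i=6: L=bravo, R=foxtrot=BASE -> take LEFT -> bravo
i=7: L=foxtrot=BASE, R=golf -> take RIGHT -> golf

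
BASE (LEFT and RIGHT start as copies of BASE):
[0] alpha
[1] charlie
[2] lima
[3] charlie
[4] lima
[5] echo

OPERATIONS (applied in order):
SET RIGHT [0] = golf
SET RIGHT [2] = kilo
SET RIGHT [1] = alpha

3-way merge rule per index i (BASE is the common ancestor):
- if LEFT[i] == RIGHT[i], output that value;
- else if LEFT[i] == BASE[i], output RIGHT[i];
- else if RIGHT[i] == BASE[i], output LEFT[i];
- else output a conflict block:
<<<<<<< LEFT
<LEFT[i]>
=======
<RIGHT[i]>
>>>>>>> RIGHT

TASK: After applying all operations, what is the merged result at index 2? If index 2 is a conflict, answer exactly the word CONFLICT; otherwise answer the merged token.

Answer: kilo

Derivation:
Final LEFT:  [alpha, charlie, lima, charlie, lima, echo]
Final RIGHT: [golf, alpha, kilo, charlie, lima, echo]
i=0: L=alpha=BASE, R=golf -> take RIGHT -> golf
i=1: L=charlie=BASE, R=alpha -> take RIGHT -> alpha
i=2: L=lima=BASE, R=kilo -> take RIGHT -> kilo
i=3: L=charlie R=charlie -> agree -> charlie
i=4: L=lima R=lima -> agree -> lima
i=5: L=echo R=echo -> agree -> echo
Index 2 -> kilo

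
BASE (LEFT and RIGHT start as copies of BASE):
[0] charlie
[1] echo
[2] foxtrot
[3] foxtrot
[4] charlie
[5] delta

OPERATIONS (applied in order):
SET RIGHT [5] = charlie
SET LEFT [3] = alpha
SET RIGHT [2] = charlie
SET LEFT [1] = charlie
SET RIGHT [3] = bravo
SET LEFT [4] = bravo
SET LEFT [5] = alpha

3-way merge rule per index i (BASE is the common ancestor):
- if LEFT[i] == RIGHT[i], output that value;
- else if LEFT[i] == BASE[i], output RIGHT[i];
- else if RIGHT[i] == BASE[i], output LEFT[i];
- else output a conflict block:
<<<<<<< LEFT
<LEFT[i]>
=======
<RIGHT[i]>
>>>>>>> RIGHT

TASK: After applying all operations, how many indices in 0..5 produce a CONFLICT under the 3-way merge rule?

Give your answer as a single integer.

Final LEFT:  [charlie, charlie, foxtrot, alpha, bravo, alpha]
Final RIGHT: [charlie, echo, charlie, bravo, charlie, charlie]
i=0: L=charlie R=charlie -> agree -> charlie
i=1: L=charlie, R=echo=BASE -> take LEFT -> charlie
i=2: L=foxtrot=BASE, R=charlie -> take RIGHT -> charlie
i=3: BASE=foxtrot L=alpha R=bravo all differ -> CONFLICT
i=4: L=bravo, R=charlie=BASE -> take LEFT -> bravo
i=5: BASE=delta L=alpha R=charlie all differ -> CONFLICT
Conflict count: 2

Answer: 2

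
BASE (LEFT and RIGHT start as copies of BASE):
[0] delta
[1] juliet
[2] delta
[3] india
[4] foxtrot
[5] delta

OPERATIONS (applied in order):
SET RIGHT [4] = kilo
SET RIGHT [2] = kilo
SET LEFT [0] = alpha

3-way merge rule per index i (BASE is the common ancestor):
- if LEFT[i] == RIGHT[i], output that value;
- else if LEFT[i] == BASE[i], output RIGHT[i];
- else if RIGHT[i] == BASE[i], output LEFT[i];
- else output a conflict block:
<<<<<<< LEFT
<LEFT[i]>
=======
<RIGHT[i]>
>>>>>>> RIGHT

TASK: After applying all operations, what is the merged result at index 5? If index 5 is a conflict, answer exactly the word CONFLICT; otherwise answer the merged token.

Final LEFT:  [alpha, juliet, delta, india, foxtrot, delta]
Final RIGHT: [delta, juliet, kilo, india, kilo, delta]
i=0: L=alpha, R=delta=BASE -> take LEFT -> alpha
i=1: L=juliet R=juliet -> agree -> juliet
i=2: L=delta=BASE, R=kilo -> take RIGHT -> kilo
i=3: L=india R=india -> agree -> india
i=4: L=foxtrot=BASE, R=kilo -> take RIGHT -> kilo
i=5: L=delta R=delta -> agree -> delta
Index 5 -> delta

Answer: delta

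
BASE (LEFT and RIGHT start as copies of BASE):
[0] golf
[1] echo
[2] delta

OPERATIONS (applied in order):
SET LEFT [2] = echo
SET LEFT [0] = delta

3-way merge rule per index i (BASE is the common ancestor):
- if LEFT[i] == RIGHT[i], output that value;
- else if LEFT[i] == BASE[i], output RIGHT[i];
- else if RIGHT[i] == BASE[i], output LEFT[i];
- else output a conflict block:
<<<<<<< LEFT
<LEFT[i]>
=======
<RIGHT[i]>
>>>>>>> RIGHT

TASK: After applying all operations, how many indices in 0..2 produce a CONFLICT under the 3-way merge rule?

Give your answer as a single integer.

Final LEFT:  [delta, echo, echo]
Final RIGHT: [golf, echo, delta]
i=0: L=delta, R=golf=BASE -> take LEFT -> delta
i=1: L=echo R=echo -> agree -> echo
i=2: L=echo, R=delta=BASE -> take LEFT -> echo
Conflict count: 0

Answer: 0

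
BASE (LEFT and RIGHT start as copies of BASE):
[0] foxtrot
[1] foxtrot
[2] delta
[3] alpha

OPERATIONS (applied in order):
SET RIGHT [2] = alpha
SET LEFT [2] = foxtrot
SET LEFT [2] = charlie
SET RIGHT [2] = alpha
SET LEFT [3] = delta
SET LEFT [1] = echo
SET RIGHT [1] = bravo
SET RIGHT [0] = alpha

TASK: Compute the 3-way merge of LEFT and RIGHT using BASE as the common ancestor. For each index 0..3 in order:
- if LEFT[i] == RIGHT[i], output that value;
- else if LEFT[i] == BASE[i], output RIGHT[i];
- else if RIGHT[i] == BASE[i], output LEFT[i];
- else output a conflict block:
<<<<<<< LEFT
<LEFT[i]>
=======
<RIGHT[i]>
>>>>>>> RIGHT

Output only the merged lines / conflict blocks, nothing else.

Answer: alpha
<<<<<<< LEFT
echo
=======
bravo
>>>>>>> RIGHT
<<<<<<< LEFT
charlie
=======
alpha
>>>>>>> RIGHT
delta

Derivation:
Final LEFT:  [foxtrot, echo, charlie, delta]
Final RIGHT: [alpha, bravo, alpha, alpha]
i=0: L=foxtrot=BASE, R=alpha -> take RIGHT -> alpha
i=1: BASE=foxtrot L=echo R=bravo all differ -> CONFLICT
i=2: BASE=delta L=charlie R=alpha all differ -> CONFLICT
i=3: L=delta, R=alpha=BASE -> take LEFT -> delta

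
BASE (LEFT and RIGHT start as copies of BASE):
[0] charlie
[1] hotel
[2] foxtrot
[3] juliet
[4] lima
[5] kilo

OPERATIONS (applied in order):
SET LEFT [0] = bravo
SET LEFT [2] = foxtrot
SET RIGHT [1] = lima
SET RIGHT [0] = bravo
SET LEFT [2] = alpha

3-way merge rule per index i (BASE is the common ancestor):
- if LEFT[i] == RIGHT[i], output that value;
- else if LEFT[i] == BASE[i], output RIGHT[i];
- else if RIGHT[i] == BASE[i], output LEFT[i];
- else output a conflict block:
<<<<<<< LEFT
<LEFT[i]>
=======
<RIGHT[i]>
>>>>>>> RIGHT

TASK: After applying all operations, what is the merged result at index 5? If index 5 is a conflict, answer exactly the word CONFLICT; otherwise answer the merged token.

Final LEFT:  [bravo, hotel, alpha, juliet, lima, kilo]
Final RIGHT: [bravo, lima, foxtrot, juliet, lima, kilo]
i=0: L=bravo R=bravo -> agree -> bravo
i=1: L=hotel=BASE, R=lima -> take RIGHT -> lima
i=2: L=alpha, R=foxtrot=BASE -> take LEFT -> alpha
i=3: L=juliet R=juliet -> agree -> juliet
i=4: L=lima R=lima -> agree -> lima
i=5: L=kilo R=kilo -> agree -> kilo
Index 5 -> kilo

Answer: kilo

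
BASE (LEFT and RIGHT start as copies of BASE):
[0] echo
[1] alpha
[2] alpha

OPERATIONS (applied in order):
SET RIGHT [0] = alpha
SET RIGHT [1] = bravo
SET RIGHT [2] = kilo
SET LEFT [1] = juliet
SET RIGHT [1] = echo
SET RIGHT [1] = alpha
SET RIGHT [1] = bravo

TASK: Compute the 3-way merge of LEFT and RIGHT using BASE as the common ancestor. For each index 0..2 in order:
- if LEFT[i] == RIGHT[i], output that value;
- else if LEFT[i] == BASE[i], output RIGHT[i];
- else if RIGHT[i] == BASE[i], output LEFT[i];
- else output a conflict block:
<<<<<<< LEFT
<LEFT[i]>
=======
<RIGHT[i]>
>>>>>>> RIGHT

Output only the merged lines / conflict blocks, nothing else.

Answer: alpha
<<<<<<< LEFT
juliet
=======
bravo
>>>>>>> RIGHT
kilo

Derivation:
Final LEFT:  [echo, juliet, alpha]
Final RIGHT: [alpha, bravo, kilo]
i=0: L=echo=BASE, R=alpha -> take RIGHT -> alpha
i=1: BASE=alpha L=juliet R=bravo all differ -> CONFLICT
i=2: L=alpha=BASE, R=kilo -> take RIGHT -> kilo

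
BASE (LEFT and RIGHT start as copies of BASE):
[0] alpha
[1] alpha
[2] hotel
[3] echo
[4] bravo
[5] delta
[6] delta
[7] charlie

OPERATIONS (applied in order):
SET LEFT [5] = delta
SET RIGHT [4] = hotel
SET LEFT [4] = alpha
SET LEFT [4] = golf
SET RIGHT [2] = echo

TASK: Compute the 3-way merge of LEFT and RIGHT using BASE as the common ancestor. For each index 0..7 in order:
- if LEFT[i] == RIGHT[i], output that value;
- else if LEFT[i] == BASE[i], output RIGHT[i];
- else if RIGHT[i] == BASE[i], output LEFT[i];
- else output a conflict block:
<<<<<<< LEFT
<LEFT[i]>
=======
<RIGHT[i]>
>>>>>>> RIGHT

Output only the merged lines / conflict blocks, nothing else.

Answer: alpha
alpha
echo
echo
<<<<<<< LEFT
golf
=======
hotel
>>>>>>> RIGHT
delta
delta
charlie

Derivation:
Final LEFT:  [alpha, alpha, hotel, echo, golf, delta, delta, charlie]
Final RIGHT: [alpha, alpha, echo, echo, hotel, delta, delta, charlie]
i=0: L=alpha R=alpha -> agree -> alpha
i=1: L=alpha R=alpha -> agree -> alpha
i=2: L=hotel=BASE, R=echo -> take RIGHT -> echo
i=3: L=echo R=echo -> agree -> echo
i=4: BASE=bravo L=golf R=hotel all differ -> CONFLICT
i=5: L=delta R=delta -> agree -> delta
i=6: L=delta R=delta -> agree -> delta
i=7: L=charlie R=charlie -> agree -> charlie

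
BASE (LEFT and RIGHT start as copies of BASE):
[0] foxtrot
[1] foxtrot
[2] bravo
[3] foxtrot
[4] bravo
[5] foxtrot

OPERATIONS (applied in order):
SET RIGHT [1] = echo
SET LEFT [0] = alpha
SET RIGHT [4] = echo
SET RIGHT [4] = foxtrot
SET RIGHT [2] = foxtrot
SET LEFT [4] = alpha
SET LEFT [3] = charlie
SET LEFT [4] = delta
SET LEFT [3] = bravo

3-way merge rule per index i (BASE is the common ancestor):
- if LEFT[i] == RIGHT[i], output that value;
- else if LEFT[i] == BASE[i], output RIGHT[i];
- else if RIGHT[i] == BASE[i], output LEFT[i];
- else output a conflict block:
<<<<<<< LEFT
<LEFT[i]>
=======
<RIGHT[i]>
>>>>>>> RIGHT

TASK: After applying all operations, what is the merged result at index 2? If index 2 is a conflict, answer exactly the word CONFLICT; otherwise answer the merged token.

Final LEFT:  [alpha, foxtrot, bravo, bravo, delta, foxtrot]
Final RIGHT: [foxtrot, echo, foxtrot, foxtrot, foxtrot, foxtrot]
i=0: L=alpha, R=foxtrot=BASE -> take LEFT -> alpha
i=1: L=foxtrot=BASE, R=echo -> take RIGHT -> echo
i=2: L=bravo=BASE, R=foxtrot -> take RIGHT -> foxtrot
i=3: L=bravo, R=foxtrot=BASE -> take LEFT -> bravo
i=4: BASE=bravo L=delta R=foxtrot all differ -> CONFLICT
i=5: L=foxtrot R=foxtrot -> agree -> foxtrot
Index 2 -> foxtrot

Answer: foxtrot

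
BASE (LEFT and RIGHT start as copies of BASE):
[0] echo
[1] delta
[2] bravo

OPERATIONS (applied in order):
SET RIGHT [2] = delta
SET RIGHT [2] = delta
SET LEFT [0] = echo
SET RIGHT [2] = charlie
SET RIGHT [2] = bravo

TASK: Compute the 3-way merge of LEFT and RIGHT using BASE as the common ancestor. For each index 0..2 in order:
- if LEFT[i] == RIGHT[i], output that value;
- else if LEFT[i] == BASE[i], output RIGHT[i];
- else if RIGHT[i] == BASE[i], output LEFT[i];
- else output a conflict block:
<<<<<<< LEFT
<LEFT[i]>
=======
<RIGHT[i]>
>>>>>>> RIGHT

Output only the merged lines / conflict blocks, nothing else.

Answer: echo
delta
bravo

Derivation:
Final LEFT:  [echo, delta, bravo]
Final RIGHT: [echo, delta, bravo]
i=0: L=echo R=echo -> agree -> echo
i=1: L=delta R=delta -> agree -> delta
i=2: L=bravo R=bravo -> agree -> bravo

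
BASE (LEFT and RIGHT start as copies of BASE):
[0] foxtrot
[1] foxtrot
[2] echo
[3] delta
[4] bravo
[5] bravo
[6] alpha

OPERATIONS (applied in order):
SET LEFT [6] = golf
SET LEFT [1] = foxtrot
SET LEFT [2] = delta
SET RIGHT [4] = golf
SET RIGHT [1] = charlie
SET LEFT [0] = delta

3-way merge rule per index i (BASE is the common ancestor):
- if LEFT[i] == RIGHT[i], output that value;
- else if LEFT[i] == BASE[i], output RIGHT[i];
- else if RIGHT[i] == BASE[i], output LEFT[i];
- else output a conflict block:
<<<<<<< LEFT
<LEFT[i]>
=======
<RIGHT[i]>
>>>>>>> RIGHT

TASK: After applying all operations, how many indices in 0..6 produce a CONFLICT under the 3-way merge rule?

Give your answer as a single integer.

Final LEFT:  [delta, foxtrot, delta, delta, bravo, bravo, golf]
Final RIGHT: [foxtrot, charlie, echo, delta, golf, bravo, alpha]
i=0: L=delta, R=foxtrot=BASE -> take LEFT -> delta
i=1: L=foxtrot=BASE, R=charlie -> take RIGHT -> charlie
i=2: L=delta, R=echo=BASE -> take LEFT -> delta
i=3: L=delta R=delta -> agree -> delta
i=4: L=bravo=BASE, R=golf -> take RIGHT -> golf
i=5: L=bravo R=bravo -> agree -> bravo
i=6: L=golf, R=alpha=BASE -> take LEFT -> golf
Conflict count: 0

Answer: 0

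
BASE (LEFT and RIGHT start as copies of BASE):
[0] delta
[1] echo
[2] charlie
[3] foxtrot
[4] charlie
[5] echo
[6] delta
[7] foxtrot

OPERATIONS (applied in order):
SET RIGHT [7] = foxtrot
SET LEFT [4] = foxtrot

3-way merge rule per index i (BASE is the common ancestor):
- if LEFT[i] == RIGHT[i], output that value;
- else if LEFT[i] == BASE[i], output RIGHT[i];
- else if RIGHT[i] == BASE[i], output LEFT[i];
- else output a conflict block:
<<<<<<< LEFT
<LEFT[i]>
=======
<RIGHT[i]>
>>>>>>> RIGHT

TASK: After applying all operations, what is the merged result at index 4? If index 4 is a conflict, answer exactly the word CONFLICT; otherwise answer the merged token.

Answer: foxtrot

Derivation:
Final LEFT:  [delta, echo, charlie, foxtrot, foxtrot, echo, delta, foxtrot]
Final RIGHT: [delta, echo, charlie, foxtrot, charlie, echo, delta, foxtrot]
i=0: L=delta R=delta -> agree -> delta
i=1: L=echo R=echo -> agree -> echo
i=2: L=charlie R=charlie -> agree -> charlie
i=3: L=foxtrot R=foxtrot -> agree -> foxtrot
i=4: L=foxtrot, R=charlie=BASE -> take LEFT -> foxtrot
i=5: L=echo R=echo -> agree -> echo
i=6: L=delta R=delta -> agree -> delta
i=7: L=foxtrot R=foxtrot -> agree -> foxtrot
Index 4 -> foxtrot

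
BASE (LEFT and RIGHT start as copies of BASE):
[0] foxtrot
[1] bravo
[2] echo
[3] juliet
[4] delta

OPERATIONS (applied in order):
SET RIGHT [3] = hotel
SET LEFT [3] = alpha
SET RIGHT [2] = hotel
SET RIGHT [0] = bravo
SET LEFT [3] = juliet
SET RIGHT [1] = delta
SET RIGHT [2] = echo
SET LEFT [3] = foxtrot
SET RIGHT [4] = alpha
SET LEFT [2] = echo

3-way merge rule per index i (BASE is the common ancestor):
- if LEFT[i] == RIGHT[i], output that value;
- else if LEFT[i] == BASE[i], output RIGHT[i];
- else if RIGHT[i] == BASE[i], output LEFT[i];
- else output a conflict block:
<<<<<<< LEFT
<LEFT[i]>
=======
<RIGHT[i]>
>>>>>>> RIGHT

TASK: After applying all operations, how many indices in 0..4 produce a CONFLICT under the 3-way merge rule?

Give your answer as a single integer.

Answer: 1

Derivation:
Final LEFT:  [foxtrot, bravo, echo, foxtrot, delta]
Final RIGHT: [bravo, delta, echo, hotel, alpha]
i=0: L=foxtrot=BASE, R=bravo -> take RIGHT -> bravo
i=1: L=bravo=BASE, R=delta -> take RIGHT -> delta
i=2: L=echo R=echo -> agree -> echo
i=3: BASE=juliet L=foxtrot R=hotel all differ -> CONFLICT
i=4: L=delta=BASE, R=alpha -> take RIGHT -> alpha
Conflict count: 1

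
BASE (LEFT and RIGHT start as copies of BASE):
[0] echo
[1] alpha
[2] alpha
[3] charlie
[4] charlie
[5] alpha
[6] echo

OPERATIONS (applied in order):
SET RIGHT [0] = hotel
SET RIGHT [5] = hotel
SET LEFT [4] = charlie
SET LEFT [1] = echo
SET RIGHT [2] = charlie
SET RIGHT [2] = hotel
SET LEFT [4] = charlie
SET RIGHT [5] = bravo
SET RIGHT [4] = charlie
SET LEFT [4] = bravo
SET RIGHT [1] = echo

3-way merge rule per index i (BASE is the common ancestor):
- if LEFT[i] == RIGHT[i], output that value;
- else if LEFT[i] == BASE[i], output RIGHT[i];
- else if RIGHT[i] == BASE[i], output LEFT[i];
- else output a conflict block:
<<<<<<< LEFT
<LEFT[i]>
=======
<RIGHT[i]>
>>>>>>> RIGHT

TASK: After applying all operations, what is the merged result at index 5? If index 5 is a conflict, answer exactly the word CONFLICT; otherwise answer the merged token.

Final LEFT:  [echo, echo, alpha, charlie, bravo, alpha, echo]
Final RIGHT: [hotel, echo, hotel, charlie, charlie, bravo, echo]
i=0: L=echo=BASE, R=hotel -> take RIGHT -> hotel
i=1: L=echo R=echo -> agree -> echo
i=2: L=alpha=BASE, R=hotel -> take RIGHT -> hotel
i=3: L=charlie R=charlie -> agree -> charlie
i=4: L=bravo, R=charlie=BASE -> take LEFT -> bravo
i=5: L=alpha=BASE, R=bravo -> take RIGHT -> bravo
i=6: L=echo R=echo -> agree -> echo
Index 5 -> bravo

Answer: bravo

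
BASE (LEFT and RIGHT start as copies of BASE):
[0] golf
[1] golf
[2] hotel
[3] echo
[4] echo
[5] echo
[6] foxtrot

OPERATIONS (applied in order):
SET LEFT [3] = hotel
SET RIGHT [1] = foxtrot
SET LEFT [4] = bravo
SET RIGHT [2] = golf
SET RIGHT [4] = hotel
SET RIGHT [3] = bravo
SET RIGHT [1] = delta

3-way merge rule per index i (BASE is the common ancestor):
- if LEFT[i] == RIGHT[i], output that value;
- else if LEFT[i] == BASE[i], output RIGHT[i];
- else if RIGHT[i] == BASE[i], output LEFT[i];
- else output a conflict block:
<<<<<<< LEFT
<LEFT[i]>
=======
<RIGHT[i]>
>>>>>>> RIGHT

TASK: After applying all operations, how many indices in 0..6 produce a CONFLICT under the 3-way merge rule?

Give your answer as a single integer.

Final LEFT:  [golf, golf, hotel, hotel, bravo, echo, foxtrot]
Final RIGHT: [golf, delta, golf, bravo, hotel, echo, foxtrot]
i=0: L=golf R=golf -> agree -> golf
i=1: L=golf=BASE, R=delta -> take RIGHT -> delta
i=2: L=hotel=BASE, R=golf -> take RIGHT -> golf
i=3: BASE=echo L=hotel R=bravo all differ -> CONFLICT
i=4: BASE=echo L=bravo R=hotel all differ -> CONFLICT
i=5: L=echo R=echo -> agree -> echo
i=6: L=foxtrot R=foxtrot -> agree -> foxtrot
Conflict count: 2

Answer: 2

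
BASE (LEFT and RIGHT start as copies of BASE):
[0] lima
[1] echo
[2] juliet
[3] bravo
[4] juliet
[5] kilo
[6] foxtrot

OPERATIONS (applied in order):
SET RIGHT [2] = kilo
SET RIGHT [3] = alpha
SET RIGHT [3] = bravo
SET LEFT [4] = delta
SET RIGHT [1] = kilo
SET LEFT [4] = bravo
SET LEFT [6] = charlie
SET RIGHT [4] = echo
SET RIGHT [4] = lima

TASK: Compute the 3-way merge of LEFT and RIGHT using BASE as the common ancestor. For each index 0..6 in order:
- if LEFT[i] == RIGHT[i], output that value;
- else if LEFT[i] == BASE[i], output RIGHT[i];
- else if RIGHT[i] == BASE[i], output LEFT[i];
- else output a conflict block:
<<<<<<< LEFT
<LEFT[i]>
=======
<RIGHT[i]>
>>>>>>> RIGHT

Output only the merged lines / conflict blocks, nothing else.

Final LEFT:  [lima, echo, juliet, bravo, bravo, kilo, charlie]
Final RIGHT: [lima, kilo, kilo, bravo, lima, kilo, foxtrot]
i=0: L=lima R=lima -> agree -> lima
i=1: L=echo=BASE, R=kilo -> take RIGHT -> kilo
i=2: L=juliet=BASE, R=kilo -> take RIGHT -> kilo
i=3: L=bravo R=bravo -> agree -> bravo
i=4: BASE=juliet L=bravo R=lima all differ -> CONFLICT
i=5: L=kilo R=kilo -> agree -> kilo
i=6: L=charlie, R=foxtrot=BASE -> take LEFT -> charlie

Answer: lima
kilo
kilo
bravo
<<<<<<< LEFT
bravo
=======
lima
>>>>>>> RIGHT
kilo
charlie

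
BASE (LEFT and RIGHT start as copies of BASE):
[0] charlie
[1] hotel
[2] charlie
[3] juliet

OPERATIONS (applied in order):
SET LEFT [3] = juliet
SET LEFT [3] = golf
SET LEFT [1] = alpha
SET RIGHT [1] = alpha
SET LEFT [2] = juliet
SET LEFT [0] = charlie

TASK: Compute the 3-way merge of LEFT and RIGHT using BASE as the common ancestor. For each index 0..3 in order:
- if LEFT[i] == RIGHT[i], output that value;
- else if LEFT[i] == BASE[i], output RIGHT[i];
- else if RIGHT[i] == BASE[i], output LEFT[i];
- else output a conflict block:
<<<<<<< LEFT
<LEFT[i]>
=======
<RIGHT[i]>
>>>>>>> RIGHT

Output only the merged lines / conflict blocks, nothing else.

Answer: charlie
alpha
juliet
golf

Derivation:
Final LEFT:  [charlie, alpha, juliet, golf]
Final RIGHT: [charlie, alpha, charlie, juliet]
i=0: L=charlie R=charlie -> agree -> charlie
i=1: L=alpha R=alpha -> agree -> alpha
i=2: L=juliet, R=charlie=BASE -> take LEFT -> juliet
i=3: L=golf, R=juliet=BASE -> take LEFT -> golf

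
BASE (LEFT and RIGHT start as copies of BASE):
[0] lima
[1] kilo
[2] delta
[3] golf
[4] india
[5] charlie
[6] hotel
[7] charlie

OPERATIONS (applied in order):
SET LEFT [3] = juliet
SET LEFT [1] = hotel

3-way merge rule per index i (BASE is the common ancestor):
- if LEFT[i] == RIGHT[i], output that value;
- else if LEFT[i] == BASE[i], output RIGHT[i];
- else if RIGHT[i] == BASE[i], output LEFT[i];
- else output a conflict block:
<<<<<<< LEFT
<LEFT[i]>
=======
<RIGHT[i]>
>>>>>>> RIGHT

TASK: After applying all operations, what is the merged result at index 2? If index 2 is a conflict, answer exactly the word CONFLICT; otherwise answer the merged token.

Answer: delta

Derivation:
Final LEFT:  [lima, hotel, delta, juliet, india, charlie, hotel, charlie]
Final RIGHT: [lima, kilo, delta, golf, india, charlie, hotel, charlie]
i=0: L=lima R=lima -> agree -> lima
i=1: L=hotel, R=kilo=BASE -> take LEFT -> hotel
i=2: L=delta R=delta -> agree -> delta
i=3: L=juliet, R=golf=BASE -> take LEFT -> juliet
i=4: L=india R=india -> agree -> india
i=5: L=charlie R=charlie -> agree -> charlie
i=6: L=hotel R=hotel -> agree -> hotel
i=7: L=charlie R=charlie -> agree -> charlie
Index 2 -> delta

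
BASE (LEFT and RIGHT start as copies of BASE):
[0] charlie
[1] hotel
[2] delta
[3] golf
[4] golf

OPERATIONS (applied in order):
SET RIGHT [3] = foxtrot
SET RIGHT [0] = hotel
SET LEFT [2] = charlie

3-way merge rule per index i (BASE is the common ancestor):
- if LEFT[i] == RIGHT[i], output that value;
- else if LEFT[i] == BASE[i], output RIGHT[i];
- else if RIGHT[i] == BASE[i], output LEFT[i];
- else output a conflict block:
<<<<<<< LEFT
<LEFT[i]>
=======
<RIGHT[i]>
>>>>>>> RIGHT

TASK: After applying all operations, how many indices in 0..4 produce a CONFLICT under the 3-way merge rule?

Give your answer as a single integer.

Answer: 0

Derivation:
Final LEFT:  [charlie, hotel, charlie, golf, golf]
Final RIGHT: [hotel, hotel, delta, foxtrot, golf]
i=0: L=charlie=BASE, R=hotel -> take RIGHT -> hotel
i=1: L=hotel R=hotel -> agree -> hotel
i=2: L=charlie, R=delta=BASE -> take LEFT -> charlie
i=3: L=golf=BASE, R=foxtrot -> take RIGHT -> foxtrot
i=4: L=golf R=golf -> agree -> golf
Conflict count: 0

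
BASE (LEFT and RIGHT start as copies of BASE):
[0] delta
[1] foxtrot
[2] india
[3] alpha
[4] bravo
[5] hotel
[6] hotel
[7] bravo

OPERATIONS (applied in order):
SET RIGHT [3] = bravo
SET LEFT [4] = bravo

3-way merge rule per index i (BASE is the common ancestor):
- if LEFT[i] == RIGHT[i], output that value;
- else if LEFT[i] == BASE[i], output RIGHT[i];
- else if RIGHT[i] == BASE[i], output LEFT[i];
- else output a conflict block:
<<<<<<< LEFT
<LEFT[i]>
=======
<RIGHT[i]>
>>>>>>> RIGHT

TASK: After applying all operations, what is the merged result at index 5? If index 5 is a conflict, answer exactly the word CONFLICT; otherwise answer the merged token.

Final LEFT:  [delta, foxtrot, india, alpha, bravo, hotel, hotel, bravo]
Final RIGHT: [delta, foxtrot, india, bravo, bravo, hotel, hotel, bravo]
i=0: L=delta R=delta -> agree -> delta
i=1: L=foxtrot R=foxtrot -> agree -> foxtrot
i=2: L=india R=india -> agree -> india
i=3: L=alpha=BASE, R=bravo -> take RIGHT -> bravo
i=4: L=bravo R=bravo -> agree -> bravo
i=5: L=hotel R=hotel -> agree -> hotel
i=6: L=hotel R=hotel -> agree -> hotel
i=7: L=bravo R=bravo -> agree -> bravo
Index 5 -> hotel

Answer: hotel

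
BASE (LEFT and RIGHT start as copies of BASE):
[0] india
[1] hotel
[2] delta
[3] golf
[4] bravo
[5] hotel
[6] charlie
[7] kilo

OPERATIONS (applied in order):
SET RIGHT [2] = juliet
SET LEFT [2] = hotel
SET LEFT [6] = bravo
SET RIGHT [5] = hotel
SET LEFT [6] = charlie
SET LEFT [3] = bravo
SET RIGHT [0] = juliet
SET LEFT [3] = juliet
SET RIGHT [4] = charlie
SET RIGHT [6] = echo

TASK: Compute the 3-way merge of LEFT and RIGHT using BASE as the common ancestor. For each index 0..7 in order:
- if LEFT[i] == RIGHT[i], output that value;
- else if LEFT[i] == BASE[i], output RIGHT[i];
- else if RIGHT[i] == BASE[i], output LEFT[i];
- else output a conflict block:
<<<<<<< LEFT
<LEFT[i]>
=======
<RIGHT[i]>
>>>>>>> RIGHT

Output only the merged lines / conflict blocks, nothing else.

Final LEFT:  [india, hotel, hotel, juliet, bravo, hotel, charlie, kilo]
Final RIGHT: [juliet, hotel, juliet, golf, charlie, hotel, echo, kilo]
i=0: L=india=BASE, R=juliet -> take RIGHT -> juliet
i=1: L=hotel R=hotel -> agree -> hotel
i=2: BASE=delta L=hotel R=juliet all differ -> CONFLICT
i=3: L=juliet, R=golf=BASE -> take LEFT -> juliet
i=4: L=bravo=BASE, R=charlie -> take RIGHT -> charlie
i=5: L=hotel R=hotel -> agree -> hotel
i=6: L=charlie=BASE, R=echo -> take RIGHT -> echo
i=7: L=kilo R=kilo -> agree -> kilo

Answer: juliet
hotel
<<<<<<< LEFT
hotel
=======
juliet
>>>>>>> RIGHT
juliet
charlie
hotel
echo
kilo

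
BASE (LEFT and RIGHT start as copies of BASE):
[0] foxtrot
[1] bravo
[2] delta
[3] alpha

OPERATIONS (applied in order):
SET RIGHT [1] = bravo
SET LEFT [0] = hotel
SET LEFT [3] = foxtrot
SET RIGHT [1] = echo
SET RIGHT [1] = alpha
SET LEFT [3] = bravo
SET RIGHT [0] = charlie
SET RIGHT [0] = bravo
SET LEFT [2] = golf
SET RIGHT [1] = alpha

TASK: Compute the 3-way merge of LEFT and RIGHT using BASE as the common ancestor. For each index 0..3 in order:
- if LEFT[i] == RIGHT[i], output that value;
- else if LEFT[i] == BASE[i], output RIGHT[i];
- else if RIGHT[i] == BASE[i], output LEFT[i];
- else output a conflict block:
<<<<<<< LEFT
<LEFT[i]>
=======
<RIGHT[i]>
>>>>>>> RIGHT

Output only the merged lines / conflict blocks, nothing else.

Final LEFT:  [hotel, bravo, golf, bravo]
Final RIGHT: [bravo, alpha, delta, alpha]
i=0: BASE=foxtrot L=hotel R=bravo all differ -> CONFLICT
i=1: L=bravo=BASE, R=alpha -> take RIGHT -> alpha
i=2: L=golf, R=delta=BASE -> take LEFT -> golf
i=3: L=bravo, R=alpha=BASE -> take LEFT -> bravo

Answer: <<<<<<< LEFT
hotel
=======
bravo
>>>>>>> RIGHT
alpha
golf
bravo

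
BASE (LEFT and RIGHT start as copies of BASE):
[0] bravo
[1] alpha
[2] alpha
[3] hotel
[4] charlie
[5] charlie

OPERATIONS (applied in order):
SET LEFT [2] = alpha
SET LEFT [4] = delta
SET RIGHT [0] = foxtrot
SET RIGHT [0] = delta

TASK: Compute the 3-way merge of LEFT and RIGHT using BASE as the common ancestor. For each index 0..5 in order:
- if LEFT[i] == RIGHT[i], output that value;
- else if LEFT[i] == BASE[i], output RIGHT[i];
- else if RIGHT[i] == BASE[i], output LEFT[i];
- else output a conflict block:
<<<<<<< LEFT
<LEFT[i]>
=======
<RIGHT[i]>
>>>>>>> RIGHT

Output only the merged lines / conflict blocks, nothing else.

Answer: delta
alpha
alpha
hotel
delta
charlie

Derivation:
Final LEFT:  [bravo, alpha, alpha, hotel, delta, charlie]
Final RIGHT: [delta, alpha, alpha, hotel, charlie, charlie]
i=0: L=bravo=BASE, R=delta -> take RIGHT -> delta
i=1: L=alpha R=alpha -> agree -> alpha
i=2: L=alpha R=alpha -> agree -> alpha
i=3: L=hotel R=hotel -> agree -> hotel
i=4: L=delta, R=charlie=BASE -> take LEFT -> delta
i=5: L=charlie R=charlie -> agree -> charlie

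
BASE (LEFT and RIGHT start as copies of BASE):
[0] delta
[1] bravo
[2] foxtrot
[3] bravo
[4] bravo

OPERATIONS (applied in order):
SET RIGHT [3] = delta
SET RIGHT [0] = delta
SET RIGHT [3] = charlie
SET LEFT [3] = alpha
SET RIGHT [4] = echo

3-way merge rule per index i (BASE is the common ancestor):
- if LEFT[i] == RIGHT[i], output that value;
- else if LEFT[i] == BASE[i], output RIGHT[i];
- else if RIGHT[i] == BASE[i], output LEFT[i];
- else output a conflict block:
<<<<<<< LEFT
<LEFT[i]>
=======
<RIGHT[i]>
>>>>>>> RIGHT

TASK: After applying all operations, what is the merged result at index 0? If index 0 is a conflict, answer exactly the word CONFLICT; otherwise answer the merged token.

Answer: delta

Derivation:
Final LEFT:  [delta, bravo, foxtrot, alpha, bravo]
Final RIGHT: [delta, bravo, foxtrot, charlie, echo]
i=0: L=delta R=delta -> agree -> delta
i=1: L=bravo R=bravo -> agree -> bravo
i=2: L=foxtrot R=foxtrot -> agree -> foxtrot
i=3: BASE=bravo L=alpha R=charlie all differ -> CONFLICT
i=4: L=bravo=BASE, R=echo -> take RIGHT -> echo
Index 0 -> delta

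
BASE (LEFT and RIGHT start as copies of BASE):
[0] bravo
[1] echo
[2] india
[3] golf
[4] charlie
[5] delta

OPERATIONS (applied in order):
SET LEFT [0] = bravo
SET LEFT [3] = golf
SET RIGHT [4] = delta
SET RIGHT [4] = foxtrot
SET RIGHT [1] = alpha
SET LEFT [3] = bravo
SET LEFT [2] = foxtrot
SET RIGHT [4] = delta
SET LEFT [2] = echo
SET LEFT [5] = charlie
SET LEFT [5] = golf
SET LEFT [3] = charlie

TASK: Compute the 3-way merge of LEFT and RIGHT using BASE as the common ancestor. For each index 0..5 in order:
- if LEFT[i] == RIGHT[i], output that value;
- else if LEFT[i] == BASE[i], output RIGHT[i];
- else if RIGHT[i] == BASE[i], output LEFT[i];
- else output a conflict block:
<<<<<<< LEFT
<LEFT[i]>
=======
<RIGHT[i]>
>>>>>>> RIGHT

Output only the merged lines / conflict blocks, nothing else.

Final LEFT:  [bravo, echo, echo, charlie, charlie, golf]
Final RIGHT: [bravo, alpha, india, golf, delta, delta]
i=0: L=bravo R=bravo -> agree -> bravo
i=1: L=echo=BASE, R=alpha -> take RIGHT -> alpha
i=2: L=echo, R=india=BASE -> take LEFT -> echo
i=3: L=charlie, R=golf=BASE -> take LEFT -> charlie
i=4: L=charlie=BASE, R=delta -> take RIGHT -> delta
i=5: L=golf, R=delta=BASE -> take LEFT -> golf

Answer: bravo
alpha
echo
charlie
delta
golf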